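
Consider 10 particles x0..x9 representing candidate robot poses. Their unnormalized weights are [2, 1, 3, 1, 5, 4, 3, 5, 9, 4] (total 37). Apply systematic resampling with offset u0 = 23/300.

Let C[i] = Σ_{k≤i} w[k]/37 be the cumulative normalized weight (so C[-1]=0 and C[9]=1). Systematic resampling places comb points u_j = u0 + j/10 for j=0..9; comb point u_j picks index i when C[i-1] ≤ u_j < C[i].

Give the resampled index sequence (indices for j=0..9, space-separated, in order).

C = [2/37, 3/37, 6/37, 7/37, 12/37, 16/37, 19/37, 24/37, 33/37, 1]
j=0: u_0=23/300 ∈ [2/37, 3/37) → index 1
j=1: u_1=53/300 ∈ [6/37, 7/37) → index 3
j=2: u_2=83/300 ∈ [7/37, 12/37) → index 4
j=3: u_3=113/300 ∈ [12/37, 16/37) → index 5
j=4: u_4=143/300 ∈ [16/37, 19/37) → index 6
j=5: u_5=173/300 ∈ [19/37, 24/37) → index 7
j=6: u_6=203/300 ∈ [24/37, 33/37) → index 8
j=7: u_7=233/300 ∈ [24/37, 33/37) → index 8
j=8: u_8=263/300 ∈ [24/37, 33/37) → index 8
j=9: u_9=293/300 ∈ [33/37, 1) → index 9

1 3 4 5 6 7 8 8 8 9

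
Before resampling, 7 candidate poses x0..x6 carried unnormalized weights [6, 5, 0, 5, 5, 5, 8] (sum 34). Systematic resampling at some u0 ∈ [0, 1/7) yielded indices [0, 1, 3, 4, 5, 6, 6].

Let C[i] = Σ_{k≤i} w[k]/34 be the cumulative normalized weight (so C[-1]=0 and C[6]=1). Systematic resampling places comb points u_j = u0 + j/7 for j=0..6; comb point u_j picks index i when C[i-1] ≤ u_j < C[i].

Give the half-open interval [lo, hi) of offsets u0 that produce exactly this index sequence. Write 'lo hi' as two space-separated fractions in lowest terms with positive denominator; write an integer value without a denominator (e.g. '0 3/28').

C = [3/17, 11/34, 11/34, 8/17, 21/34, 13/17, 1]
j=0 picked index 0: u0 ∈ [0, 3/17)
j=1 picked index 1: u0 ∈ [4/119, 43/238)
j=2 picked index 3: u0 ∈ [9/238, 22/119)
j=3 picked index 4: u0 ∈ [5/119, 45/238)
j=4 picked index 5: u0 ∈ [11/238, 23/119)
j=5 picked index 6: u0 ∈ [6/119, 2/7)
j=6 picked index 6: u0 ∈ [-11/119, 1/7)
intersection: [6/119, 1/7)

6/119 1/7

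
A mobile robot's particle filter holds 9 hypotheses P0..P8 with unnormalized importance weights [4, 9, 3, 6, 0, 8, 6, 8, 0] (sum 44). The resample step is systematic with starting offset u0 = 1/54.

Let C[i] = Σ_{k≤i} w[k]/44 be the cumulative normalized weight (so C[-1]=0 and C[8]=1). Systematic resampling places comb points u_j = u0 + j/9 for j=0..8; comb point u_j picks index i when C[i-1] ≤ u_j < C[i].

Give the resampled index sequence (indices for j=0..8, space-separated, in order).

0 1 1 2 3 5 6 6 7

C = [1/11, 13/44, 4/11, 1/2, 1/2, 15/22, 9/11, 1, 1]
j=0: u_0=1/54 ∈ [0, 1/11) → index 0
j=1: u_1=7/54 ∈ [1/11, 13/44) → index 1
j=2: u_2=13/54 ∈ [1/11, 13/44) → index 1
j=3: u_3=19/54 ∈ [13/44, 4/11) → index 2
j=4: u_4=25/54 ∈ [4/11, 1/2) → index 3
j=5: u_5=31/54 ∈ [1/2, 15/22) → index 5
j=6: u_6=37/54 ∈ [15/22, 9/11) → index 6
j=7: u_7=43/54 ∈ [15/22, 9/11) → index 6
j=8: u_8=49/54 ∈ [9/11, 1) → index 7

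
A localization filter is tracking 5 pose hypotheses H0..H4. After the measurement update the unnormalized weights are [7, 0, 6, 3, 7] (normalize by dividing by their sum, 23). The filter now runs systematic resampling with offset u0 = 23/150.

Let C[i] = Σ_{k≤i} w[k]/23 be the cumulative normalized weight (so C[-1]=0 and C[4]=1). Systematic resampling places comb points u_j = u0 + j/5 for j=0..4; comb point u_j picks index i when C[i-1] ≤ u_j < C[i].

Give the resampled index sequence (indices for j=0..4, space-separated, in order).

0 2 2 4 4

C = [7/23, 7/23, 13/23, 16/23, 1]
j=0: u_0=23/150 ∈ [0, 7/23) → index 0
j=1: u_1=53/150 ∈ [7/23, 13/23) → index 2
j=2: u_2=83/150 ∈ [7/23, 13/23) → index 2
j=3: u_3=113/150 ∈ [16/23, 1) → index 4
j=4: u_4=143/150 ∈ [16/23, 1) → index 4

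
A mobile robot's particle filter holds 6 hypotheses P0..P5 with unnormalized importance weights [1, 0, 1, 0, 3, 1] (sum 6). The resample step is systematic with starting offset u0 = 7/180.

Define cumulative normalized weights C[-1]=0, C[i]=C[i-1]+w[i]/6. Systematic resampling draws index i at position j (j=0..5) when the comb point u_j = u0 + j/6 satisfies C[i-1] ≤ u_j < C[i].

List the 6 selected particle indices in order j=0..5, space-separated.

C = [1/6, 1/6, 1/3, 1/3, 5/6, 1]
j=0: u_0=7/180 ∈ [0, 1/6) → index 0
j=1: u_1=37/180 ∈ [1/6, 1/3) → index 2
j=2: u_2=67/180 ∈ [1/3, 5/6) → index 4
j=3: u_3=97/180 ∈ [1/3, 5/6) → index 4
j=4: u_4=127/180 ∈ [1/3, 5/6) → index 4
j=5: u_5=157/180 ∈ [5/6, 1) → index 5

0 2 4 4 4 5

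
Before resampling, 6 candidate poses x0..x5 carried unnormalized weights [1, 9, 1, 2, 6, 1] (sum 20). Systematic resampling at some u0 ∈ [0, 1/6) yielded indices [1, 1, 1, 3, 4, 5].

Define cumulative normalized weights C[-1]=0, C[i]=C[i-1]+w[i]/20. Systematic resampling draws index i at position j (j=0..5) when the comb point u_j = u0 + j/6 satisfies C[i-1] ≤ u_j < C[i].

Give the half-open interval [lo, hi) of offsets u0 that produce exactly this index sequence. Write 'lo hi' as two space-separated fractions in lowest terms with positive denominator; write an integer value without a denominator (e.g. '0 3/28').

7/60 3/20

C = [1/20, 1/2, 11/20, 13/20, 19/20, 1]
j=0 picked index 1: u0 ∈ [1/20, 1/2)
j=1 picked index 1: u0 ∈ [-7/60, 1/3)
j=2 picked index 1: u0 ∈ [-17/60, 1/6)
j=3 picked index 3: u0 ∈ [1/20, 3/20)
j=4 picked index 4: u0 ∈ [-1/60, 17/60)
j=5 picked index 5: u0 ∈ [7/60, 1/6)
intersection: [7/60, 3/20)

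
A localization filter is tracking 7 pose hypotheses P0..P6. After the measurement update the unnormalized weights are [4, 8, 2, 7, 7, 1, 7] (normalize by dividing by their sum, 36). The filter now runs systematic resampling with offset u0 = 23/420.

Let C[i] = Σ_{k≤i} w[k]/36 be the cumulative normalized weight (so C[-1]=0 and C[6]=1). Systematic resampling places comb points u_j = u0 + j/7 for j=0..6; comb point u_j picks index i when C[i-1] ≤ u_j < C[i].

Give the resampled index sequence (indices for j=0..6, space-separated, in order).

C = [1/9, 1/3, 7/18, 7/12, 7/9, 29/36, 1]
j=0: u_0=23/420 ∈ [0, 1/9) → index 0
j=1: u_1=83/420 ∈ [1/9, 1/3) → index 1
j=2: u_2=143/420 ∈ [1/3, 7/18) → index 2
j=3: u_3=29/60 ∈ [7/18, 7/12) → index 3
j=4: u_4=263/420 ∈ [7/12, 7/9) → index 4
j=5: u_5=323/420 ∈ [7/12, 7/9) → index 4
j=6: u_6=383/420 ∈ [29/36, 1) → index 6

0 1 2 3 4 4 6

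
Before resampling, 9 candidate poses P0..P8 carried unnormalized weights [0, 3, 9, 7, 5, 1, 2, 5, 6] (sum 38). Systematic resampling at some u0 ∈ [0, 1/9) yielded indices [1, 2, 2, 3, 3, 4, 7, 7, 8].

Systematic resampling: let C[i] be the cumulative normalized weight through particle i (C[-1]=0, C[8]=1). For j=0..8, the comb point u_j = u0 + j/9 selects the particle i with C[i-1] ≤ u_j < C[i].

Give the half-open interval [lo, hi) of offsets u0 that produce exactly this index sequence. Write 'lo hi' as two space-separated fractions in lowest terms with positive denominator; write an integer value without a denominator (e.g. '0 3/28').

C = [0, 3/38, 6/19, 1/2, 12/19, 25/38, 27/38, 16/19, 1]
j=0 picked index 1: u0 ∈ [0, 3/38)
j=1 picked index 2: u0 ∈ [-11/342, 35/171)
j=2 picked index 2: u0 ∈ [-49/342, 16/171)
j=3 picked index 3: u0 ∈ [-1/57, 1/6)
j=4 picked index 3: u0 ∈ [-22/171, 1/18)
j=5 picked index 4: u0 ∈ [-1/18, 13/171)
j=6 picked index 7: u0 ∈ [5/114, 10/57)
j=7 picked index 7: u0 ∈ [-23/342, 11/171)
j=8 picked index 8: u0 ∈ [-8/171, 1/9)
intersection: [5/114, 1/18)

5/114 1/18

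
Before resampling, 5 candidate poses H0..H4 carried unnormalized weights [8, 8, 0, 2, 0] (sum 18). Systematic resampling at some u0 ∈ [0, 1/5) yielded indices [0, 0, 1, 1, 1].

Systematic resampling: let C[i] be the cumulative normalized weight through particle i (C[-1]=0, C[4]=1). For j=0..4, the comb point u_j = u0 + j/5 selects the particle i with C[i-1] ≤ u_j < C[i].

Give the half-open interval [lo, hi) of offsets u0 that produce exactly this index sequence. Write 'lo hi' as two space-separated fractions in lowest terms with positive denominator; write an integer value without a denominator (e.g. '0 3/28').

2/45 4/45

C = [4/9, 8/9, 8/9, 1, 1]
j=0 picked index 0: u0 ∈ [0, 4/9)
j=1 picked index 0: u0 ∈ [-1/5, 11/45)
j=2 picked index 1: u0 ∈ [2/45, 22/45)
j=3 picked index 1: u0 ∈ [-7/45, 13/45)
j=4 picked index 1: u0 ∈ [-16/45, 4/45)
intersection: [2/45, 4/45)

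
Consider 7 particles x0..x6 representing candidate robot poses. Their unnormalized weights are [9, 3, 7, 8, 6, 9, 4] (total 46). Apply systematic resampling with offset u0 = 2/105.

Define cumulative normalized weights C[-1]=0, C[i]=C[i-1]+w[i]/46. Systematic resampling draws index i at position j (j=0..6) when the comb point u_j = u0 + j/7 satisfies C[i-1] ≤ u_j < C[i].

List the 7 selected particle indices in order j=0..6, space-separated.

0 0 2 3 4 5 5

C = [9/46, 6/23, 19/46, 27/46, 33/46, 21/23, 1]
j=0: u_0=2/105 ∈ [0, 9/46) → index 0
j=1: u_1=17/105 ∈ [0, 9/46) → index 0
j=2: u_2=32/105 ∈ [6/23, 19/46) → index 2
j=3: u_3=47/105 ∈ [19/46, 27/46) → index 3
j=4: u_4=62/105 ∈ [27/46, 33/46) → index 4
j=5: u_5=11/15 ∈ [33/46, 21/23) → index 5
j=6: u_6=92/105 ∈ [33/46, 21/23) → index 5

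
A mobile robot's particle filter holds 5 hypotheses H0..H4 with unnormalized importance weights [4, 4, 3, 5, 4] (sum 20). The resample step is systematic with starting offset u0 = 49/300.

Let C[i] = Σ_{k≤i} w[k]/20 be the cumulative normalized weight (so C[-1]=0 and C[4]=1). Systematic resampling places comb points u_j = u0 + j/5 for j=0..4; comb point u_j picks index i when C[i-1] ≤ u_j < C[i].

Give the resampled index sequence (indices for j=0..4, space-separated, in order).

C = [1/5, 2/5, 11/20, 4/5, 1]
j=0: u_0=49/300 ∈ [0, 1/5) → index 0
j=1: u_1=109/300 ∈ [1/5, 2/5) → index 1
j=2: u_2=169/300 ∈ [11/20, 4/5) → index 3
j=3: u_3=229/300 ∈ [11/20, 4/5) → index 3
j=4: u_4=289/300 ∈ [4/5, 1) → index 4

0 1 3 3 4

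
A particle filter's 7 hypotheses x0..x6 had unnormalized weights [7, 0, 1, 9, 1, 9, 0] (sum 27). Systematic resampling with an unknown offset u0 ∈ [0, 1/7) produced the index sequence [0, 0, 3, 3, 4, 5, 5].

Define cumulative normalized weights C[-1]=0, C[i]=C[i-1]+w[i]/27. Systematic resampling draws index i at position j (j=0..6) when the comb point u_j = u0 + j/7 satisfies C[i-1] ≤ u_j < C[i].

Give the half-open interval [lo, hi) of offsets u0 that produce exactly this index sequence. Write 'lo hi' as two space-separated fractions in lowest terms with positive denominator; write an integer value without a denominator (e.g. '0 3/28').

11/189 2/21

C = [7/27, 7/27, 8/27, 17/27, 2/3, 1, 1]
j=0 picked index 0: u0 ∈ [0, 7/27)
j=1 picked index 0: u0 ∈ [-1/7, 22/189)
j=2 picked index 3: u0 ∈ [2/189, 65/189)
j=3 picked index 3: u0 ∈ [-25/189, 38/189)
j=4 picked index 4: u0 ∈ [11/189, 2/21)
j=5 picked index 5: u0 ∈ [-1/21, 2/7)
j=6 picked index 5: u0 ∈ [-4/21, 1/7)
intersection: [11/189, 2/21)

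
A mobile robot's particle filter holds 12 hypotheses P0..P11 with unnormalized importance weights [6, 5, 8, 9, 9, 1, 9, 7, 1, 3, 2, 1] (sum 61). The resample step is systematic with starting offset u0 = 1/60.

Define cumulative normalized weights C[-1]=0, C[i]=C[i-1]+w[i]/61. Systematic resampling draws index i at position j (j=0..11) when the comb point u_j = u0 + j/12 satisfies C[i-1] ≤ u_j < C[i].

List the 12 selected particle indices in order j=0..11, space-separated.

C = [6/61, 11/61, 19/61, 28/61, 37/61, 38/61, 47/61, 54/61, 55/61, 58/61, 60/61, 1]
j=0: u_0=1/60 ∈ [0, 6/61) → index 0
j=1: u_1=1/10 ∈ [6/61, 11/61) → index 1
j=2: u_2=11/60 ∈ [11/61, 19/61) → index 2
j=3: u_3=4/15 ∈ [11/61, 19/61) → index 2
j=4: u_4=7/20 ∈ [19/61, 28/61) → index 3
j=5: u_5=13/30 ∈ [19/61, 28/61) → index 3
j=6: u_6=31/60 ∈ [28/61, 37/61) → index 4
j=7: u_7=3/5 ∈ [28/61, 37/61) → index 4
j=8: u_8=41/60 ∈ [38/61, 47/61) → index 6
j=9: u_9=23/30 ∈ [38/61, 47/61) → index 6
j=10: u_10=17/20 ∈ [47/61, 54/61) → index 7
j=11: u_11=14/15 ∈ [55/61, 58/61) → index 9

0 1 2 2 3 3 4 4 6 6 7 9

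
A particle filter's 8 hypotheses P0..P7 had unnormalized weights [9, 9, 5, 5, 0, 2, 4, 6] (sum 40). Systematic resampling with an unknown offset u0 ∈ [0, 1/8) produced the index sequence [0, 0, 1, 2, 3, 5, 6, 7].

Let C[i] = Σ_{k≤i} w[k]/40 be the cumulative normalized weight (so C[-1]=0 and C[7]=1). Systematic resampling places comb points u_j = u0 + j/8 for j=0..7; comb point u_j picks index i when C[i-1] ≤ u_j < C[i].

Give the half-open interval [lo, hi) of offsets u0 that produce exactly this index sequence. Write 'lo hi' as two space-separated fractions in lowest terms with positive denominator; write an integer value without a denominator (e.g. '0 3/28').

3/40 1/10

C = [9/40, 9/20, 23/40, 7/10, 7/10, 3/4, 17/20, 1]
j=0 picked index 0: u0 ∈ [0, 9/40)
j=1 picked index 0: u0 ∈ [-1/8, 1/10)
j=2 picked index 1: u0 ∈ [-1/40, 1/5)
j=3 picked index 2: u0 ∈ [3/40, 1/5)
j=4 picked index 3: u0 ∈ [3/40, 1/5)
j=5 picked index 5: u0 ∈ [3/40, 1/8)
j=6 picked index 6: u0 ∈ [0, 1/10)
j=7 picked index 7: u0 ∈ [-1/40, 1/8)
intersection: [3/40, 1/10)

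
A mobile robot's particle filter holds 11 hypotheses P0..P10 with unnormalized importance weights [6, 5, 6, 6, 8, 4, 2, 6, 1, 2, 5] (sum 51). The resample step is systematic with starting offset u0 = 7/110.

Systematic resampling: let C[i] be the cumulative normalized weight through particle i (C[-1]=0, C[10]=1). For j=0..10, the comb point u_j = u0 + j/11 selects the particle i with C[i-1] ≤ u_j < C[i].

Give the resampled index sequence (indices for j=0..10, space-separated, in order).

C = [2/17, 11/51, 1/3, 23/51, 31/51, 35/51, 37/51, 43/51, 44/51, 46/51, 1]
j=0: u_0=7/110 ∈ [0, 2/17) → index 0
j=1: u_1=17/110 ∈ [2/17, 11/51) → index 1
j=2: u_2=27/110 ∈ [11/51, 1/3) → index 2
j=3: u_3=37/110 ∈ [1/3, 23/51) → index 3
j=4: u_4=47/110 ∈ [1/3, 23/51) → index 3
j=5: u_5=57/110 ∈ [23/51, 31/51) → index 4
j=6: u_6=67/110 ∈ [31/51, 35/51) → index 5
j=7: u_7=7/10 ∈ [35/51, 37/51) → index 6
j=8: u_8=87/110 ∈ [37/51, 43/51) → index 7
j=9: u_9=97/110 ∈ [44/51, 46/51) → index 9
j=10: u_10=107/110 ∈ [46/51, 1) → index 10

0 1 2 3 3 4 5 6 7 9 10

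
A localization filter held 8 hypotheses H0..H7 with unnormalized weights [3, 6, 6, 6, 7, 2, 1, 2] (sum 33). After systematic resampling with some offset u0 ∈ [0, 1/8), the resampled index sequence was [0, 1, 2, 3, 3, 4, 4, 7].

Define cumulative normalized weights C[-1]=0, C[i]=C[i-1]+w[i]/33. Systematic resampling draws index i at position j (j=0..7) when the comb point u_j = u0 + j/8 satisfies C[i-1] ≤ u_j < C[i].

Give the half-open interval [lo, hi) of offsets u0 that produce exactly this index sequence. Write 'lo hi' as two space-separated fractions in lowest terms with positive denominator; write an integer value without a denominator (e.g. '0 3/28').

C = [1/11, 3/11, 5/11, 7/11, 28/33, 10/11, 31/33, 1]
j=0 picked index 0: u0 ∈ [0, 1/11)
j=1 picked index 1: u0 ∈ [-3/88, 13/88)
j=2 picked index 2: u0 ∈ [1/44, 9/44)
j=3 picked index 3: u0 ∈ [7/88, 23/88)
j=4 picked index 3: u0 ∈ [-1/22, 3/22)
j=5 picked index 4: u0 ∈ [1/88, 59/264)
j=6 picked index 4: u0 ∈ [-5/44, 13/132)
j=7 picked index 7: u0 ∈ [17/264, 1/8)
intersection: [7/88, 1/11)

7/88 1/11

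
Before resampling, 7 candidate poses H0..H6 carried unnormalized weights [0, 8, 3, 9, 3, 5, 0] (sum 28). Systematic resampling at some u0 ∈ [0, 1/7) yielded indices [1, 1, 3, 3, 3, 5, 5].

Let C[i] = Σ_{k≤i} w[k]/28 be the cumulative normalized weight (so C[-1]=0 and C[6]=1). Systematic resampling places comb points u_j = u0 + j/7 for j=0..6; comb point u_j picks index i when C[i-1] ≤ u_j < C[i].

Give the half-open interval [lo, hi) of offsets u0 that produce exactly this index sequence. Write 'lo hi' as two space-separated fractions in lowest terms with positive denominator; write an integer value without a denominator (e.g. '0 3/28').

C = [0, 2/7, 11/28, 5/7, 23/28, 1, 1]
j=0 picked index 1: u0 ∈ [0, 2/7)
j=1 picked index 1: u0 ∈ [-1/7, 1/7)
j=2 picked index 3: u0 ∈ [3/28, 3/7)
j=3 picked index 3: u0 ∈ [-1/28, 2/7)
j=4 picked index 3: u0 ∈ [-5/28, 1/7)
j=5 picked index 5: u0 ∈ [3/28, 2/7)
j=6 picked index 5: u0 ∈ [-1/28, 1/7)
intersection: [3/28, 1/7)

3/28 1/7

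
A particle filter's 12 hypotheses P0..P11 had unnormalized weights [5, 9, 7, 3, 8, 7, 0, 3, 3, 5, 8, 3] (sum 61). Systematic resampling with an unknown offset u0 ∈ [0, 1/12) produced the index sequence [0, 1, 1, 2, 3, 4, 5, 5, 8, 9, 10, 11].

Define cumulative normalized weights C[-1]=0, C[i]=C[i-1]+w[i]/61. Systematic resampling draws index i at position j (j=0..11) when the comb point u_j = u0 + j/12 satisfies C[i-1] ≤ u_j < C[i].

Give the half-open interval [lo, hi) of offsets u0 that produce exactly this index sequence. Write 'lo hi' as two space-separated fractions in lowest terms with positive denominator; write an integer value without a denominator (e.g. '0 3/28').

25/732 41/732

C = [5/61, 14/61, 21/61, 24/61, 32/61, 39/61, 39/61, 42/61, 45/61, 50/61, 58/61, 1]
j=0 picked index 0: u0 ∈ [0, 5/61)
j=1 picked index 1: u0 ∈ [-1/732, 107/732)
j=2 picked index 1: u0 ∈ [-31/366, 23/366)
j=3 picked index 2: u0 ∈ [-5/244, 23/244)
j=4 picked index 3: u0 ∈ [2/183, 11/183)
j=5 picked index 4: u0 ∈ [-17/732, 79/732)
j=6 picked index 5: u0 ∈ [3/122, 17/122)
j=7 picked index 5: u0 ∈ [-43/732, 41/732)
j=8 picked index 8: u0 ∈ [4/183, 13/183)
j=9 picked index 9: u0 ∈ [-3/244, 17/244)
j=10 picked index 10: u0 ∈ [-5/366, 43/366)
j=11 picked index 11: u0 ∈ [25/732, 1/12)
intersection: [25/732, 41/732)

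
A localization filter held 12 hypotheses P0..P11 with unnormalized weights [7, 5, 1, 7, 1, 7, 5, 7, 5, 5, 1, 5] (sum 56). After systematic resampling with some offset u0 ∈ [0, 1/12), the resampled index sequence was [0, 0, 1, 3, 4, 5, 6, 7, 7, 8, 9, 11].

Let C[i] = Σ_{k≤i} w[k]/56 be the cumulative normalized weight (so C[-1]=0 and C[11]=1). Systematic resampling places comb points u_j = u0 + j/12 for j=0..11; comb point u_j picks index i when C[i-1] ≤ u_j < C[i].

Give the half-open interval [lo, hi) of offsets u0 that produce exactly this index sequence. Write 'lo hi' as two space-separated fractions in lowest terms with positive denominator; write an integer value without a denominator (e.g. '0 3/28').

1/42 1/24

C = [1/8, 3/14, 13/56, 5/14, 3/8, 1/2, 33/56, 5/7, 45/56, 25/28, 51/56, 1]
j=0 picked index 0: u0 ∈ [0, 1/8)
j=1 picked index 0: u0 ∈ [-1/12, 1/24)
j=2 picked index 1: u0 ∈ [-1/24, 1/21)
j=3 picked index 3: u0 ∈ [-1/56, 3/28)
j=4 picked index 4: u0 ∈ [1/42, 1/24)
j=5 picked index 5: u0 ∈ [-1/24, 1/12)
j=6 picked index 6: u0 ∈ [0, 5/56)
j=7 picked index 7: u0 ∈ [1/168, 11/84)
j=8 picked index 7: u0 ∈ [-13/168, 1/21)
j=9 picked index 8: u0 ∈ [-1/28, 3/56)
j=10 picked index 9: u0 ∈ [-5/168, 5/84)
j=11 picked index 11: u0 ∈ [-1/168, 1/12)
intersection: [1/42, 1/24)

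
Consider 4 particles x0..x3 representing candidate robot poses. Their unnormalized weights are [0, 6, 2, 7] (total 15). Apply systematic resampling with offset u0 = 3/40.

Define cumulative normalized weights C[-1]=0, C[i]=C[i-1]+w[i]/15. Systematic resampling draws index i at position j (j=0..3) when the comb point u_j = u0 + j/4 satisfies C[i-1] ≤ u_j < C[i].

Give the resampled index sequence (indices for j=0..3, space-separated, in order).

1 1 3 3

C = [0, 2/5, 8/15, 1]
j=0: u_0=3/40 ∈ [0, 2/5) → index 1
j=1: u_1=13/40 ∈ [0, 2/5) → index 1
j=2: u_2=23/40 ∈ [8/15, 1) → index 3
j=3: u_3=33/40 ∈ [8/15, 1) → index 3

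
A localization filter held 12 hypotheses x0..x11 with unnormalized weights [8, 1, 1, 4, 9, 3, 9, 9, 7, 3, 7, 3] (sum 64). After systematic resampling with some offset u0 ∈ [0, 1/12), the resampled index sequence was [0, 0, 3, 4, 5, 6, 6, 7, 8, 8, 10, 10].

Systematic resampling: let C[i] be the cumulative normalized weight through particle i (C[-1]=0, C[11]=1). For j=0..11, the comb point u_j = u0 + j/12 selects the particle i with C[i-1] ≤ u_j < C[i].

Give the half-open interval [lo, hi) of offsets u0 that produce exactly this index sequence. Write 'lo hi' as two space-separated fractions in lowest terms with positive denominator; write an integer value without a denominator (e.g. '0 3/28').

5/192 7/192

C = [1/8, 9/64, 5/32, 7/32, 23/64, 13/32, 35/64, 11/16, 51/64, 27/32, 61/64, 1]
j=0 picked index 0: u0 ∈ [0, 1/8)
j=1 picked index 0: u0 ∈ [-1/12, 1/24)
j=2 picked index 3: u0 ∈ [-1/96, 5/96)
j=3 picked index 4: u0 ∈ [-1/32, 7/64)
j=4 picked index 5: u0 ∈ [5/192, 7/96)
j=5 picked index 6: u0 ∈ [-1/96, 25/192)
j=6 picked index 6: u0 ∈ [-3/32, 3/64)
j=7 picked index 7: u0 ∈ [-7/192, 5/48)
j=8 picked index 8: u0 ∈ [1/48, 25/192)
j=9 picked index 8: u0 ∈ [-1/16, 3/64)
j=10 picked index 10: u0 ∈ [1/96, 23/192)
j=11 picked index 10: u0 ∈ [-7/96, 7/192)
intersection: [5/192, 7/192)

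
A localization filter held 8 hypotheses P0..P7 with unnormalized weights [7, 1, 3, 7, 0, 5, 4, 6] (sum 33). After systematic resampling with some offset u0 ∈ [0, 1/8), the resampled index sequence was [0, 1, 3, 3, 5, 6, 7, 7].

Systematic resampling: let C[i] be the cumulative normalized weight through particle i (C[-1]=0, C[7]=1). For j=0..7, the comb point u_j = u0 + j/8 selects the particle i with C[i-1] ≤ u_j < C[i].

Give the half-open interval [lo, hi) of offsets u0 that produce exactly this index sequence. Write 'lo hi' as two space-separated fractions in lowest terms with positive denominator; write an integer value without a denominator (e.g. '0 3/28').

23/264 31/264

C = [7/33, 8/33, 1/3, 6/11, 6/11, 23/33, 9/11, 1]
j=0 picked index 0: u0 ∈ [0, 7/33)
j=1 picked index 1: u0 ∈ [23/264, 31/264)
j=2 picked index 3: u0 ∈ [1/12, 13/44)
j=3 picked index 3: u0 ∈ [-1/24, 15/88)
j=4 picked index 5: u0 ∈ [1/22, 13/66)
j=5 picked index 6: u0 ∈ [19/264, 17/88)
j=6 picked index 7: u0 ∈ [3/44, 1/4)
j=7 picked index 7: u0 ∈ [-5/88, 1/8)
intersection: [23/264, 31/264)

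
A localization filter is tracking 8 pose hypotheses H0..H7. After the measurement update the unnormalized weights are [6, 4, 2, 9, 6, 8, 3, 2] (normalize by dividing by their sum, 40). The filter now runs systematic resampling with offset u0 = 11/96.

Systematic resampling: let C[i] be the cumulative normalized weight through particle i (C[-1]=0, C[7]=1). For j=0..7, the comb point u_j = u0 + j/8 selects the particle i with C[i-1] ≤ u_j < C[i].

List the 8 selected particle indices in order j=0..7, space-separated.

0 1 3 3 4 5 5 7

C = [3/20, 1/4, 3/10, 21/40, 27/40, 7/8, 19/20, 1]
j=0: u_0=11/96 ∈ [0, 3/20) → index 0
j=1: u_1=23/96 ∈ [3/20, 1/4) → index 1
j=2: u_2=35/96 ∈ [3/10, 21/40) → index 3
j=3: u_3=47/96 ∈ [3/10, 21/40) → index 3
j=4: u_4=59/96 ∈ [21/40, 27/40) → index 4
j=5: u_5=71/96 ∈ [27/40, 7/8) → index 5
j=6: u_6=83/96 ∈ [27/40, 7/8) → index 5
j=7: u_7=95/96 ∈ [19/20, 1) → index 7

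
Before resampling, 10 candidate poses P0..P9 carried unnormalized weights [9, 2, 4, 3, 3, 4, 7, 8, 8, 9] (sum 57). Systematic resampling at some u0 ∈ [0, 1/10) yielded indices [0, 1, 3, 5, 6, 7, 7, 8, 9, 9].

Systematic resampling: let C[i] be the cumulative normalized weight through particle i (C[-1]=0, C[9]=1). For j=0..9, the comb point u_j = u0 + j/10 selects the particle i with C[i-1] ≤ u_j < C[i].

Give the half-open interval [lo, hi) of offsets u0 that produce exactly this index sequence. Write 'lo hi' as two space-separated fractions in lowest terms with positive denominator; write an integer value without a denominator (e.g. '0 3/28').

C = [3/19, 11/57, 5/19, 6/19, 7/19, 25/57, 32/57, 40/57, 16/19, 1]
j=0 picked index 0: u0 ∈ [0, 3/19)
j=1 picked index 1: u0 ∈ [11/190, 53/570)
j=2 picked index 3: u0 ∈ [6/95, 11/95)
j=3 picked index 5: u0 ∈ [13/190, 79/570)
j=4 picked index 6: u0 ∈ [11/285, 46/285)
j=5 picked index 7: u0 ∈ [7/114, 23/114)
j=6 picked index 7: u0 ∈ [-11/285, 29/285)
j=7 picked index 8: u0 ∈ [1/570, 27/190)
j=8 picked index 9: u0 ∈ [4/95, 1/5)
j=9 picked index 9: u0 ∈ [-11/190, 1/10)
intersection: [13/190, 53/570)

13/190 53/570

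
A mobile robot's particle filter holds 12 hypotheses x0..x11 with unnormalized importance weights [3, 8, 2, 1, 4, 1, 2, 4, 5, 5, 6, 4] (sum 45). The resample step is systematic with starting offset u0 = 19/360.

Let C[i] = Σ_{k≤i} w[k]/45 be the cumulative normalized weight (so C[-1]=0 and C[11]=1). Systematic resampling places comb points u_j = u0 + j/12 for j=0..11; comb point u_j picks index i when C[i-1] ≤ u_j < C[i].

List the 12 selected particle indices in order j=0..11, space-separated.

0 1 1 3 4 7 7 8 9 10 10 11

C = [1/15, 11/45, 13/45, 14/45, 2/5, 19/45, 7/15, 5/9, 2/3, 7/9, 41/45, 1]
j=0: u_0=19/360 ∈ [0, 1/15) → index 0
j=1: u_1=49/360 ∈ [1/15, 11/45) → index 1
j=2: u_2=79/360 ∈ [1/15, 11/45) → index 1
j=3: u_3=109/360 ∈ [13/45, 14/45) → index 3
j=4: u_4=139/360 ∈ [14/45, 2/5) → index 4
j=5: u_5=169/360 ∈ [7/15, 5/9) → index 7
j=6: u_6=199/360 ∈ [7/15, 5/9) → index 7
j=7: u_7=229/360 ∈ [5/9, 2/3) → index 8
j=8: u_8=259/360 ∈ [2/3, 7/9) → index 9
j=9: u_9=289/360 ∈ [7/9, 41/45) → index 10
j=10: u_10=319/360 ∈ [7/9, 41/45) → index 10
j=11: u_11=349/360 ∈ [41/45, 1) → index 11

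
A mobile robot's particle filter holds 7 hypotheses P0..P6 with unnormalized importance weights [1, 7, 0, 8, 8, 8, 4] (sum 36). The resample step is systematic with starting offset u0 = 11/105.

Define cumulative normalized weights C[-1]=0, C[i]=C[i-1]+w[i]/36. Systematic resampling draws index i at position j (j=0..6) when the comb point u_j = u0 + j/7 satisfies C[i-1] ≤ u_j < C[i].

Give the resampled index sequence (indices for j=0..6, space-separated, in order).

C = [1/36, 2/9, 2/9, 4/9, 2/3, 8/9, 1]
j=0: u_0=11/105 ∈ [1/36, 2/9) → index 1
j=1: u_1=26/105 ∈ [2/9, 4/9) → index 3
j=2: u_2=41/105 ∈ [2/9, 4/9) → index 3
j=3: u_3=8/15 ∈ [4/9, 2/3) → index 4
j=4: u_4=71/105 ∈ [2/3, 8/9) → index 5
j=5: u_5=86/105 ∈ [2/3, 8/9) → index 5
j=6: u_6=101/105 ∈ [8/9, 1) → index 6

1 3 3 4 5 5 6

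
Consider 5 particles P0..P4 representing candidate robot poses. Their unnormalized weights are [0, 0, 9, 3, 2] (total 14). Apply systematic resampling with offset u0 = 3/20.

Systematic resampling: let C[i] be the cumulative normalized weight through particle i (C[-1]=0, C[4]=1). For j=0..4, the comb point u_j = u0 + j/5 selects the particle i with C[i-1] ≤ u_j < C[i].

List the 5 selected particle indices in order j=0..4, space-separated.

2 2 2 3 4

C = [0, 0, 9/14, 6/7, 1]
j=0: u_0=3/20 ∈ [0, 9/14) → index 2
j=1: u_1=7/20 ∈ [0, 9/14) → index 2
j=2: u_2=11/20 ∈ [0, 9/14) → index 2
j=3: u_3=3/4 ∈ [9/14, 6/7) → index 3
j=4: u_4=19/20 ∈ [6/7, 1) → index 4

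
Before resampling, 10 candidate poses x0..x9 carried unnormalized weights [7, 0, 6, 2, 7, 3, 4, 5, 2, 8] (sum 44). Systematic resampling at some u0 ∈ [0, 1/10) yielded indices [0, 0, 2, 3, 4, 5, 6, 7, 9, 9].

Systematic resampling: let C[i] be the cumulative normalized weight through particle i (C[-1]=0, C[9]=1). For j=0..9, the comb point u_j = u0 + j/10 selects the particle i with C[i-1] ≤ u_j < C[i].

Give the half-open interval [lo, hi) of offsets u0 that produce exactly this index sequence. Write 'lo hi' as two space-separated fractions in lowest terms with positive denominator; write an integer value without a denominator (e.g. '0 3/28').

1/55 9/220

C = [7/44, 7/44, 13/44, 15/44, 1/2, 25/44, 29/44, 17/22, 9/11, 1]
j=0 picked index 0: u0 ∈ [0, 7/44)
j=1 picked index 0: u0 ∈ [-1/10, 13/220)
j=2 picked index 2: u0 ∈ [-9/220, 21/220)
j=3 picked index 3: u0 ∈ [-1/220, 9/220)
j=4 picked index 4: u0 ∈ [-13/220, 1/10)
j=5 picked index 5: u0 ∈ [0, 3/44)
j=6 picked index 6: u0 ∈ [-7/220, 13/220)
j=7 picked index 7: u0 ∈ [-9/220, 4/55)
j=8 picked index 9: u0 ∈ [1/55, 1/5)
j=9 picked index 9: u0 ∈ [-9/110, 1/10)
intersection: [1/55, 9/220)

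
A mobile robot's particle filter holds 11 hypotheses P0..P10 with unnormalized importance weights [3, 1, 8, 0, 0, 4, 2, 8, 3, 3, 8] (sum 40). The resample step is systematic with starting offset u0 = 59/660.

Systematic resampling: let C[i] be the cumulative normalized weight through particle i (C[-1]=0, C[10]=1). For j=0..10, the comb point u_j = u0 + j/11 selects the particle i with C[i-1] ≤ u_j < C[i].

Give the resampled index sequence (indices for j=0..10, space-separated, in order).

C = [3/40, 1/10, 3/10, 3/10, 3/10, 2/5, 9/20, 13/20, 29/40, 4/5, 1]
j=0: u_0=59/660 ∈ [3/40, 1/10) → index 1
j=1: u_1=119/660 ∈ [1/10, 3/10) → index 2
j=2: u_2=179/660 ∈ [1/10, 3/10) → index 2
j=3: u_3=239/660 ∈ [3/10, 2/5) → index 5
j=4: u_4=299/660 ∈ [9/20, 13/20) → index 7
j=5: u_5=359/660 ∈ [9/20, 13/20) → index 7
j=6: u_6=419/660 ∈ [9/20, 13/20) → index 7
j=7: u_7=479/660 ∈ [29/40, 4/5) → index 9
j=8: u_8=49/60 ∈ [4/5, 1) → index 10
j=9: u_9=599/660 ∈ [4/5, 1) → index 10
j=10: u_10=659/660 ∈ [4/5, 1) → index 10

1 2 2 5 7 7 7 9 10 10 10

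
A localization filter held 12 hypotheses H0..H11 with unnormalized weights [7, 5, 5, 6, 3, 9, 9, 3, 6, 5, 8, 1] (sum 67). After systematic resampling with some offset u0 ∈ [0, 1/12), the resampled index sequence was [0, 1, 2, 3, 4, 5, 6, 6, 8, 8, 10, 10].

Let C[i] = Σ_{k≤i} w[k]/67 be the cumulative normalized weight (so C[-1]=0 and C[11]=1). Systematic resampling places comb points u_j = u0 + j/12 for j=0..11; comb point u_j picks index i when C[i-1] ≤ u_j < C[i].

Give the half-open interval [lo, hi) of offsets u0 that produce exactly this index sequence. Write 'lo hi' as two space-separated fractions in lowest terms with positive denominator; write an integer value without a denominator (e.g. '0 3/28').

7/201 11/268

C = [7/67, 12/67, 17/67, 23/67, 26/67, 35/67, 44/67, 47/67, 53/67, 58/67, 66/67, 1]
j=0 picked index 0: u0 ∈ [0, 7/67)
j=1 picked index 1: u0 ∈ [17/804, 77/804)
j=2 picked index 2: u0 ∈ [5/402, 35/402)
j=3 picked index 3: u0 ∈ [1/268, 25/268)
j=4 picked index 4: u0 ∈ [2/201, 11/201)
j=5 picked index 5: u0 ∈ [-23/804, 85/804)
j=6 picked index 6: u0 ∈ [3/134, 21/134)
j=7 picked index 6: u0 ∈ [-49/804, 59/804)
j=8 picked index 8: u0 ∈ [7/201, 25/201)
j=9 picked index 8: u0 ∈ [-13/268, 11/268)
j=10 picked index 10: u0 ∈ [13/402, 61/402)
j=11 picked index 10: u0 ∈ [-41/804, 55/804)
intersection: [7/201, 11/268)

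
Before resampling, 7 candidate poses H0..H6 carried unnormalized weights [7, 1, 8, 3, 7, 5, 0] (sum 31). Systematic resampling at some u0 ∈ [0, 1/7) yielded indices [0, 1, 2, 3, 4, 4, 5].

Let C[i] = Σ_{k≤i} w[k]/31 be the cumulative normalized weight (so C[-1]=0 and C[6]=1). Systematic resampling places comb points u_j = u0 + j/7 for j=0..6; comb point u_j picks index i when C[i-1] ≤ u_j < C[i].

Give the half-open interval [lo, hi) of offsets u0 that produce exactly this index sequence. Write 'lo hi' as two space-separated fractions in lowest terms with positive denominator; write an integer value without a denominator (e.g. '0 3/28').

19/217 25/217

C = [7/31, 8/31, 16/31, 19/31, 26/31, 1, 1]
j=0 picked index 0: u0 ∈ [0, 7/31)
j=1 picked index 1: u0 ∈ [18/217, 25/217)
j=2 picked index 2: u0 ∈ [-6/217, 50/217)
j=3 picked index 3: u0 ∈ [19/217, 40/217)
j=4 picked index 4: u0 ∈ [9/217, 58/217)
j=5 picked index 4: u0 ∈ [-22/217, 27/217)
j=6 picked index 5: u0 ∈ [-4/217, 1/7)
intersection: [19/217, 25/217)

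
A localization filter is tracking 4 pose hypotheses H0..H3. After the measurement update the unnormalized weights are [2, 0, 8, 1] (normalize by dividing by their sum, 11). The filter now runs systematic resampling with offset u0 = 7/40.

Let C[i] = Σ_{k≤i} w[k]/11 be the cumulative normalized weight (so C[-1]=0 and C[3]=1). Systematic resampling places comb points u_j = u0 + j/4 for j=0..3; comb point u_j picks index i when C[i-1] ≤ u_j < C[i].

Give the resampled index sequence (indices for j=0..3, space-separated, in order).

C = [2/11, 2/11, 10/11, 1]
j=0: u_0=7/40 ∈ [0, 2/11) → index 0
j=1: u_1=17/40 ∈ [2/11, 10/11) → index 2
j=2: u_2=27/40 ∈ [2/11, 10/11) → index 2
j=3: u_3=37/40 ∈ [10/11, 1) → index 3

0 2 2 3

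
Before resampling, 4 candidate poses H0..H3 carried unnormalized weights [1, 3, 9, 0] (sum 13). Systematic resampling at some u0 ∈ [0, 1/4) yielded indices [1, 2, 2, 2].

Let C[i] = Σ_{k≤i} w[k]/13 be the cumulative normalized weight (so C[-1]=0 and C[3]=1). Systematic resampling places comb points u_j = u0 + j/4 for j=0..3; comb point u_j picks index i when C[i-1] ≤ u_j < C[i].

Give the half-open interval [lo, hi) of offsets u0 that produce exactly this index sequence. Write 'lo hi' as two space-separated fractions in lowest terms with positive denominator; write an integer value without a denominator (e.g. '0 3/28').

C = [1/13, 4/13, 1, 1]
j=0 picked index 1: u0 ∈ [1/13, 4/13)
j=1 picked index 2: u0 ∈ [3/52, 3/4)
j=2 picked index 2: u0 ∈ [-5/26, 1/2)
j=3 picked index 2: u0 ∈ [-23/52, 1/4)
intersection: [1/13, 1/4)

1/13 1/4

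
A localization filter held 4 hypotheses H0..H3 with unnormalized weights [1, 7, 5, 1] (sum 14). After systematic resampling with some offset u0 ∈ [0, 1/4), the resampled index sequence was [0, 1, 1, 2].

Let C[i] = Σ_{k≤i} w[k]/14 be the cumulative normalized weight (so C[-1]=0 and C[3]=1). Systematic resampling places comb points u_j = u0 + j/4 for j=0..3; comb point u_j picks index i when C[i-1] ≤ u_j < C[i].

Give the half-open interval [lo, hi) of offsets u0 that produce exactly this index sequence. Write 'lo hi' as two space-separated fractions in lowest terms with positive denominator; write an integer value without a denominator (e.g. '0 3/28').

0 1/14

C = [1/14, 4/7, 13/14, 1]
j=0 picked index 0: u0 ∈ [0, 1/14)
j=1 picked index 1: u0 ∈ [-5/28, 9/28)
j=2 picked index 1: u0 ∈ [-3/7, 1/14)
j=3 picked index 2: u0 ∈ [-5/28, 5/28)
intersection: [0, 1/14)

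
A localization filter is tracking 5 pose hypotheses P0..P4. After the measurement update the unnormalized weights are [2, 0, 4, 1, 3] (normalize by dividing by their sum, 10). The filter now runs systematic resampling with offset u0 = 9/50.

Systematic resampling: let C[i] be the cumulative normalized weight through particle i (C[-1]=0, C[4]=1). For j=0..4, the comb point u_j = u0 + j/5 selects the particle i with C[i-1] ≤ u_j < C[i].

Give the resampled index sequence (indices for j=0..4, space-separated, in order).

C = [1/5, 1/5, 3/5, 7/10, 1]
j=0: u_0=9/50 ∈ [0, 1/5) → index 0
j=1: u_1=19/50 ∈ [1/5, 3/5) → index 2
j=2: u_2=29/50 ∈ [1/5, 3/5) → index 2
j=3: u_3=39/50 ∈ [7/10, 1) → index 4
j=4: u_4=49/50 ∈ [7/10, 1) → index 4

0 2 2 4 4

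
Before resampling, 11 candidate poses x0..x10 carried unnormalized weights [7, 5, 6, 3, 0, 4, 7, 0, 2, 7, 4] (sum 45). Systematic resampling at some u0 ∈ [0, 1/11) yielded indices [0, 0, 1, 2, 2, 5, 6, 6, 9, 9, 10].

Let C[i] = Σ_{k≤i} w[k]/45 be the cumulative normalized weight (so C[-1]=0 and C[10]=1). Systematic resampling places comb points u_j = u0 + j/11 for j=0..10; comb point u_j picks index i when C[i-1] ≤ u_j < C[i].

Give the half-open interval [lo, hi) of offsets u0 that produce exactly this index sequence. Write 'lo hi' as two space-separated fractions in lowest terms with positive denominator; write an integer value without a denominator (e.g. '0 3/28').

14/495 2/55

C = [7/45, 4/15, 2/5, 7/15, 7/15, 5/9, 32/45, 32/45, 34/45, 41/45, 1]
j=0 picked index 0: u0 ∈ [0, 7/45)
j=1 picked index 0: u0 ∈ [-1/11, 32/495)
j=2 picked index 1: u0 ∈ [-13/495, 14/165)
j=3 picked index 2: u0 ∈ [-1/165, 7/55)
j=4 picked index 2: u0 ∈ [-16/165, 2/55)
j=5 picked index 5: u0 ∈ [2/165, 10/99)
j=6 picked index 6: u0 ∈ [1/99, 82/495)
j=7 picked index 6: u0 ∈ [-8/99, 37/495)
j=8 picked index 9: u0 ∈ [14/495, 91/495)
j=9 picked index 9: u0 ∈ [-31/495, 46/495)
j=10 picked index 10: u0 ∈ [1/495, 1/11)
intersection: [14/495, 2/55)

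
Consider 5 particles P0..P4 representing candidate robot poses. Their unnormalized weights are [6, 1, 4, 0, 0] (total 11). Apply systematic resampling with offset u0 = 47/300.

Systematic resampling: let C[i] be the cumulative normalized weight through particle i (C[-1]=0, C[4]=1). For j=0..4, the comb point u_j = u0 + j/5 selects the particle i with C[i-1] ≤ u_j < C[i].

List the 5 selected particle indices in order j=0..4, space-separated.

C = [6/11, 7/11, 1, 1, 1]
j=0: u_0=47/300 ∈ [0, 6/11) → index 0
j=1: u_1=107/300 ∈ [0, 6/11) → index 0
j=2: u_2=167/300 ∈ [6/11, 7/11) → index 1
j=3: u_3=227/300 ∈ [7/11, 1) → index 2
j=4: u_4=287/300 ∈ [7/11, 1) → index 2

0 0 1 2 2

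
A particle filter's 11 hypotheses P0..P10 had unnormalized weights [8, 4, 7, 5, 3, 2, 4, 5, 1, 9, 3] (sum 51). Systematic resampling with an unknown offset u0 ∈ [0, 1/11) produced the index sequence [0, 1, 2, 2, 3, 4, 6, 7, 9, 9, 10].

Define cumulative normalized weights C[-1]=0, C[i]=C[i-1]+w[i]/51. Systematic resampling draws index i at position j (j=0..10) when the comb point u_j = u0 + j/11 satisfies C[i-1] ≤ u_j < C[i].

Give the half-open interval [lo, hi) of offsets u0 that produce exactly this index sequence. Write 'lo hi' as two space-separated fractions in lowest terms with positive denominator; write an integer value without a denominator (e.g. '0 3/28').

C = [8/51, 4/17, 19/51, 8/17, 9/17, 29/51, 11/17, 38/51, 13/17, 16/17, 1]
j=0 picked index 0: u0 ∈ [0, 8/51)
j=1 picked index 1: u0 ∈ [37/561, 27/187)
j=2 picked index 2: u0 ∈ [10/187, 107/561)
j=3 picked index 2: u0 ∈ [-7/187, 56/561)
j=4 picked index 3: u0 ∈ [5/561, 20/187)
j=5 picked index 4: u0 ∈ [3/187, 14/187)
j=6 picked index 6: u0 ∈ [13/561, 19/187)
j=7 picked index 7: u0 ∈ [2/187, 61/561)
j=8 picked index 9: u0 ∈ [7/187, 40/187)
j=9 picked index 9: u0 ∈ [-10/187, 23/187)
j=10 picked index 10: u0 ∈ [6/187, 1/11)
intersection: [37/561, 14/187)

37/561 14/187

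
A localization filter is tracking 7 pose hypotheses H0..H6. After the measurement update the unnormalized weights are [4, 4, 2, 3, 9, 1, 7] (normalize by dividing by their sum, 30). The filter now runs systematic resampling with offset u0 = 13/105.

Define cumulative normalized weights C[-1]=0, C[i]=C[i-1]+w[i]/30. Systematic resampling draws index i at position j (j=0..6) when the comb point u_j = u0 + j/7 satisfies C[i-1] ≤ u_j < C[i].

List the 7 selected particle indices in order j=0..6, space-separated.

0 2 3 4 4 6 6

C = [2/15, 4/15, 1/3, 13/30, 11/15, 23/30, 1]
j=0: u_0=13/105 ∈ [0, 2/15) → index 0
j=1: u_1=4/15 ∈ [4/15, 1/3) → index 2
j=2: u_2=43/105 ∈ [1/3, 13/30) → index 3
j=3: u_3=58/105 ∈ [13/30, 11/15) → index 4
j=4: u_4=73/105 ∈ [13/30, 11/15) → index 4
j=5: u_5=88/105 ∈ [23/30, 1) → index 6
j=6: u_6=103/105 ∈ [23/30, 1) → index 6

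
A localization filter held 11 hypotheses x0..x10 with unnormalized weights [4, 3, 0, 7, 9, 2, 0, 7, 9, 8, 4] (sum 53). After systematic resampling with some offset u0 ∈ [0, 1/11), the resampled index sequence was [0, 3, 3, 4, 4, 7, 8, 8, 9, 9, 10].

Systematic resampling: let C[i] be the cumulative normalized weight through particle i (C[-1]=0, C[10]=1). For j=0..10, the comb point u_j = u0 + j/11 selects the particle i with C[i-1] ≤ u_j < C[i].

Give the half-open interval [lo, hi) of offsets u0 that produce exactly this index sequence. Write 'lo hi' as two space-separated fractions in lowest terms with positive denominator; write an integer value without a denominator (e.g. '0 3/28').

C = [4/53, 7/53, 7/53, 14/53, 23/53, 25/53, 25/53, 32/53, 41/53, 49/53, 1]
j=0 picked index 0: u0 ∈ [0, 4/53)
j=1 picked index 3: u0 ∈ [24/583, 101/583)
j=2 picked index 3: u0 ∈ [-29/583, 48/583)
j=3 picked index 4: u0 ∈ [-5/583, 94/583)
j=4 picked index 4: u0 ∈ [-58/583, 41/583)
j=5 picked index 7: u0 ∈ [10/583, 87/583)
j=6 picked index 8: u0 ∈ [34/583, 133/583)
j=7 picked index 8: u0 ∈ [-19/583, 80/583)
j=8 picked index 9: u0 ∈ [27/583, 115/583)
j=9 picked index 9: u0 ∈ [-26/583, 62/583)
j=10 picked index 10: u0 ∈ [9/583, 1/11)
intersection: [34/583, 41/583)

34/583 41/583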